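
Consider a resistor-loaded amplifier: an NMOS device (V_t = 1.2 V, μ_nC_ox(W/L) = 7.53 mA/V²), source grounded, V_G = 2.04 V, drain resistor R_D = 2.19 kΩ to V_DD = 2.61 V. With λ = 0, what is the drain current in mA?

V_GS = V_G = 2.04 V, so V_ov = 2.04 − 1.2 = 0.84 V.
Assume saturation: I_D = ½ k_n V_ov² = 0.5 × 7.53 × 0.84² = 2.66 mA, giving V_DS = V_DD − I_D R_D = 2.61 − 2.66 × 2.19 = -3.21 V.
But -3.21 V < V_ov = 0.84 V, so the device is actually in triode.
In triode I_D = k_n[V_ov V_DS − ½ V_DS²] and I_D = (V_DD − V_DS)/R_D. Equating: 8.25 V_DS² − 14.85 V_DS + 2.61 = 0, giving V_DS = 0.197 V (the root below V_ov).
I_D = (2.61 − 0.197) / 2.19 = 1.1 mA.

I_D = 1.10 mA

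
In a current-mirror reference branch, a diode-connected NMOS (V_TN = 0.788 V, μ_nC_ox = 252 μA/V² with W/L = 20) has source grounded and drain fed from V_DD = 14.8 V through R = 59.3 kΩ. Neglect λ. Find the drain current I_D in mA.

With gate tied to drain, V_GS = V_DS ≥ V_GS − V_TN, so the device is in saturation.
k_n = μ_nC_ox · (W/L) = 5.04 mA/V².
KCL at the drain: ½ k_n (V_GS − V_TN)² = (V_DD − V_GS)/R.
Let x = V_GS − 0.788. Then 149 x² + x − 14.01 = 0, giving x = 0.303 V (positive root), so V_GS = 1.09 V.
I_D = (V_DD − V_GS)/R = (14.8 − 1.09) / 59.3 = 0.231 mA.

I_D = 0.231 mA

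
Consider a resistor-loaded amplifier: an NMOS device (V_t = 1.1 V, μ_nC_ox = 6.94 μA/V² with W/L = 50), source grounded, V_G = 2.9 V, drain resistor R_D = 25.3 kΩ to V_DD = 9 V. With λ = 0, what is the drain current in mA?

V_GS = V_G = 2.9 V, so V_ov = 2.9 − 1.1 = 1.8 V.
k_n = μ_nC_ox · (W/L) = 0.347 mA/V².
Assume saturation: I_D = ½ k_n V_ov² = 0.5 × 0.347 × 1.8² = 0.562 mA, giving V_DS = V_DD − I_D R_D = 9 − 0.562 × 25.3 = -5.22 V.
But -5.22 V < V_ov = 1.8 V, so the device is actually in triode.
In triode I_D = k_n[V_ov V_DS − ½ V_DS²] and I_D = (V_DD − V_DS)/R_D. Equating: 4.39 V_DS² − 16.8 V_DS + 9 = 0, giving V_DS = 0.644 V (the root below V_ov).
I_D = (9 − 0.644) / 25.3 = 0.33 mA.

I_D = 0.330 mA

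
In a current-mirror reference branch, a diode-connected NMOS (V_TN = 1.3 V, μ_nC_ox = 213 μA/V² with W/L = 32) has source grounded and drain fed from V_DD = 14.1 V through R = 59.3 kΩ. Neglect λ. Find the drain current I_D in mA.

I_D = 0.212 mA

With gate tied to drain, V_GS = V_DS ≥ V_GS − V_TN, so the device is in saturation.
k_n = μ_nC_ox · (W/L) = 6.816 mA/V².
KCL at the drain: ½ k_n (V_GS − V_TN)² = (V_DD − V_GS)/R.
Let x = V_GS − 1.3. Then 202 x² + x − 12.8 = 0, giving x = 0.249 V (positive root), so V_GS = 1.55 V.
I_D = (V_DD − V_GS)/R = (14.1 − 1.55) / 59.3 = 0.212 mA.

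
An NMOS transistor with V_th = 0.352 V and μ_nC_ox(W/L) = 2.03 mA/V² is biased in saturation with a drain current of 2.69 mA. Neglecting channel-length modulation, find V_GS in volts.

In saturation I_D = ½ k_n (V_GS − V_th)², so V_GS − V_th = √(2 I_D / k_n) = √(2 × 2.69 / 2.03) = 1.63 V.
V_GS = 0.352 + 1.63 = 1.98 V.

V_GS = 1.98 V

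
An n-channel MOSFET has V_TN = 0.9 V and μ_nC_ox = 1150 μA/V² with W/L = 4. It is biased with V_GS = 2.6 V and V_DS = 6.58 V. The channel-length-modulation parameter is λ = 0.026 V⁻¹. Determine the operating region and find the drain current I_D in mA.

Saturation; I_D = 7.78 mA

k_n = μ_nC_ox · (W/L) = 4.6 mA/V².
V_ov = V_GS − V_TN = 2.6 − 0.9 = 1.7 V.
Since V_DS = 6.58 V ≥ V_ov = 1.7 V, the device is in saturation.
I_D = ½ k_n V_ov² (1 + λ V_DS) = 0.5 × 4.6 × 1.7² × (1 + 0.026 × 6.58) = 7.78 mA.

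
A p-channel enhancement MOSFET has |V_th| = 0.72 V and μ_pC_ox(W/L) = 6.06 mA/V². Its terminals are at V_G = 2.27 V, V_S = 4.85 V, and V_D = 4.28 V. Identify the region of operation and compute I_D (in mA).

V_SG = V_S − V_G = 4.85 − 2.27 = 2.58 V; V_SD = V_S − V_D = 4.85 − 4.28 = 0.57 V.
V_ov = V_SG − |V_th| = 2.58 − 0.72 = 1.86 V.
Since V_SD = 0.57 V < V_ov = 1.86 V, the device is in the triode region.
I_D = k_p [V_ov · V_SD − ½ V_SD²] = 6.06 × [1.86 × 0.57 − 0.5 × 0.57²] = 5.44 mA.

Triode; I_D = 5.44 mA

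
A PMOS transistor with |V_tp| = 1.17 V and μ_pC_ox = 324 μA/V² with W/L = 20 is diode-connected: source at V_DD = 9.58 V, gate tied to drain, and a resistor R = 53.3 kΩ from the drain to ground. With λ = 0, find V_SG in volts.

V_SG = 1.39 V

With gate tied to drain, V_SG = V_SD ≥ V_SG − |V_tp|, so the device is in saturation.
k_p = μ_pC_ox · (W/L) = 6.48 mA/V².
KCL at the drain: ½ k_p (V_SG − |V_tp|)² = (V_DD − V_SG)/R.
Let x = V_SG − 1.17. Then 173 x² + x − 8.41 = 0, giving x = 0.218 V (positive root), so V_SG = 1.39 V.
I_D = (V_DD − V_SG)/R = (9.58 − 1.39) / 53.3 = 0.154 mA.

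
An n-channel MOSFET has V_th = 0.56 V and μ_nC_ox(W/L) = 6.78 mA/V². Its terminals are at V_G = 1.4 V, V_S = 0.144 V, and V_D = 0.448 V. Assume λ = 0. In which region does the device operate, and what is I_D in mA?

Triode; I_D = 1.12 mA

V_GS = V_G − V_S = 1.4 − 0.144 = 1.26 V; V_DS = V_D − V_S = 0.448 − 0.144 = 0.304 V.
V_ov = V_GS − V_th = 1.26 − 0.56 = 0.696 V.
Since V_DS = 0.304 V < V_ov = 0.696 V, the device is in the triode region.
I_D = k_n [V_ov · V_DS − ½ V_DS²] = 6.78 × [0.696 × 0.304 − 0.5 × 0.304²] = 1.12 mA.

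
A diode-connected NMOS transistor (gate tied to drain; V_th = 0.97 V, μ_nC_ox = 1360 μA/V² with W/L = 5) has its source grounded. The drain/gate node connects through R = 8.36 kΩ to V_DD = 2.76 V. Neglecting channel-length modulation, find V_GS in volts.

V_GS = 1.20 V

With gate tied to drain, V_GS = V_DS ≥ V_GS − V_th, so the device is in saturation.
k_n = μ_nC_ox · (W/L) = 6.8 mA/V².
KCL at the drain: ½ k_n (V_GS − V_th)² = (V_DD − V_GS)/R.
Let x = V_GS − 0.97. Then 28.4 x² + x − 1.79 = 0, giving x = 0.234 V (positive root), so V_GS = 1.2 V.
I_D = (V_DD − V_GS)/R = (2.76 − 1.2) / 8.36 = 0.186 mA.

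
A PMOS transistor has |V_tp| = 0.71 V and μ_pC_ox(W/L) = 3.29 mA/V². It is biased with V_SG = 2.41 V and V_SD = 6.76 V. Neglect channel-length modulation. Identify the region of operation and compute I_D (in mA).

V_ov = V_SG − |V_tp| = 2.41 − 0.71 = 1.7 V.
Since V_SD = 6.76 V ≥ V_ov = 1.7 V, the device is in saturation.
I_D = ½ k_p V_ov² = 0.5 × 3.29 × 1.7² = 4.75 mA.

Saturation; I_D = 4.75 mA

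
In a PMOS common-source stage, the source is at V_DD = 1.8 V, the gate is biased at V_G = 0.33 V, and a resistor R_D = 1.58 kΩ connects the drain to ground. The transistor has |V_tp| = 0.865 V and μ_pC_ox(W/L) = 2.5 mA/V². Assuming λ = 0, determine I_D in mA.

I_D = 0.458 mA

V_SG = V_DD − V_G = 1.8 − 0.33 = 1.47 V, so V_ov = 1.47 − 0.865 = 0.605 V.
Assume saturation: I_D = ½ k_p V_ov² = 0.5 × 2.5 × 0.605² = 0.458 mA, giving V_SD = V_DD − I_D R_D = 1.8 − 0.458 × 1.58 = 1.08 V.
V_SD = 1.08 V ≥ V_ov = 0.605 V, confirming saturation.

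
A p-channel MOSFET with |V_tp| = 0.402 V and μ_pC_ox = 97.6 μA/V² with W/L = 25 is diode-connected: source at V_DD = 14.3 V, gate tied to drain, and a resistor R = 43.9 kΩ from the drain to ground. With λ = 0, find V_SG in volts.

With gate tied to drain, V_SG = V_SD ≥ V_SG − |V_tp|, so the device is in saturation.
k_p = μ_pC_ox · (W/L) = 2.44 mA/V².
KCL at the drain: ½ k_p (V_SG − |V_tp|)² = (V_DD − V_SG)/R.
Let x = V_SG − 0.402. Then 53.6 x² + x − 13.9 = 0, giving x = 0.5 V (positive root), so V_SG = 0.902 V.
I_D = (V_DD − V_SG)/R = (14.3 − 0.902) / 43.9 = 0.305 mA.

V_SG = 0.902 V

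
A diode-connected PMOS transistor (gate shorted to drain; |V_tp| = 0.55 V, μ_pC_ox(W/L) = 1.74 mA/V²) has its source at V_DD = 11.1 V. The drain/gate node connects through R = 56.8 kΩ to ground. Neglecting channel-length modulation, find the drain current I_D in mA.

With gate tied to drain, V_SG = V_SD ≥ V_SG − |V_tp|, so the device is in saturation.
KCL at the drain: ½ k_p (V_SG − |V_tp|)² = (V_DD − V_SG)/R.
Let x = V_SG − 0.55. Then 49.4 x² + x − 10.55 = 0, giving x = 0.452 V (positive root), so V_SG = 1 V.
I_D = (V_DD − V_SG)/R = (11.1 − 1) / 56.8 = 0.178 mA.

I_D = 0.178 mA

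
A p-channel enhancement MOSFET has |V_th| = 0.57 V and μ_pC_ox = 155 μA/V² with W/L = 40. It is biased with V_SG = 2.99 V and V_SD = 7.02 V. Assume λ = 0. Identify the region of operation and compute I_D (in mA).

k_p = μ_pC_ox · (W/L) = 6.2 mA/V².
V_ov = V_SG − |V_th| = 2.99 − 0.57 = 2.42 V.
Since V_SD = 7.02 V ≥ V_ov = 2.42 V, the device is in saturation.
I_D = ½ k_p V_ov² = 0.5 × 6.2 × 2.42² = 18.2 mA.

Saturation; I_D = 18.2 mA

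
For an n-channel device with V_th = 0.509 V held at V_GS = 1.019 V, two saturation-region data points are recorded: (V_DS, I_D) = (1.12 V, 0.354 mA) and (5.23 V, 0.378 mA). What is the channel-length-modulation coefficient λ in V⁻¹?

With V_GS fixed, I_D ∝ (1 + λ V_DS) in saturation, so I_D2/I_D1 = (1 + λ V_DS2)/(1 + λ V_DS1).
0.378/0.354 = 1.068 = (1 + 5.23 λ)/(1 + 1.12 λ).
Solving: λ (I_D1 V_DS2 − I_D2 V_DS1) = I_D2 − I_D1, so λ = (0.378 − 0.354) / (0.354 × 5.23 − 0.378 × 1.12) = 0.024 / 1.43 = 0.0168 V⁻¹.

λ = 0.0168 V⁻¹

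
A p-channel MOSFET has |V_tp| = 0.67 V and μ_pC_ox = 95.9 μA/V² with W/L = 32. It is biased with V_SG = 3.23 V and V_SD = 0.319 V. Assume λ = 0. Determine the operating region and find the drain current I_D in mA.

Triode; I_D = 2.35 mA

k_p = μ_pC_ox · (W/L) = 3.069 mA/V².
V_ov = V_SG − |V_tp| = 3.23 − 0.67 = 2.56 V.
Since V_SD = 0.319 V < V_ov = 2.56 V, the device is in the triode region.
I_D = k_p [V_ov · V_SD − ½ V_SD²] = 3.069 × [2.56 × 0.319 − 0.5 × 0.319²] = 2.35 mA.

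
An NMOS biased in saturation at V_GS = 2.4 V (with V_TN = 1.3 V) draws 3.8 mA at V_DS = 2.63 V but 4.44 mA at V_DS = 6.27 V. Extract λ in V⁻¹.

With V_GS fixed, I_D ∝ (1 + λ V_DS) in saturation, so I_D2/I_D1 = (1 + λ V_DS2)/(1 + λ V_DS1).
4.44/3.8 = 1.168 = (1 + 6.27 λ)/(1 + 2.63 λ).
Solving: λ (I_D1 V_DS2 − I_D2 V_DS1) = I_D2 − I_D1, so λ = (4.44 − 3.8) / (3.8 × 6.27 − 4.44 × 2.63) = 0.64 / 12.1 = 0.0527 V⁻¹.

λ = 0.0527 V⁻¹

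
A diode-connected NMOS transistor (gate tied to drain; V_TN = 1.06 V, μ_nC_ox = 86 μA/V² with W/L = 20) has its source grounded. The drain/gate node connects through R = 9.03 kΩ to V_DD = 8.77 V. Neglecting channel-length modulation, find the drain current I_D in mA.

I_D = 0.750 mA

With gate tied to drain, V_GS = V_DS ≥ V_GS − V_TN, so the device is in saturation.
k_n = μ_nC_ox · (W/L) = 1.72 mA/V².
KCL at the drain: ½ k_n (V_GS − V_TN)² = (V_DD − V_GS)/R.
Let x = V_GS − 1.06. Then 7.77 x² + x − 7.71 = 0, giving x = 0.934 V (positive root), so V_GS = 1.99 V.
I_D = (V_DD − V_GS)/R = (8.77 − 1.99) / 9.03 = 0.75 mA.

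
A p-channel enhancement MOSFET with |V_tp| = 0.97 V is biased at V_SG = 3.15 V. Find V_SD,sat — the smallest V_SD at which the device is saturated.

The boundary between triode and saturation is V_SD = V_SG − |V_tp| = V_ov.
V_ov = 3.15 − 0.97 = 2.18 V.

V_SD,sat = 2.18 V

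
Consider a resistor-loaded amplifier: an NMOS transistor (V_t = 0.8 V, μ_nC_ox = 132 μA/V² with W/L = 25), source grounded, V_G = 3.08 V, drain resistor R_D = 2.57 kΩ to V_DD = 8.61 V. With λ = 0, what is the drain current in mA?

V_GS = V_G = 3.08 V, so V_ov = 3.08 − 0.8 = 2.28 V.
k_n = μ_nC_ox · (W/L) = 3.3 mA/V².
Assume saturation: I_D = ½ k_n V_ov² = 0.5 × 3.3 × 2.28² = 8.58 mA, giving V_DS = V_DD − I_D R_D = 8.61 − 8.58 × 2.57 = -13.4 V.
But -13.4 V < V_ov = 2.28 V, so the device is actually in triode.
In triode I_D = k_n[V_ov V_DS − ½ V_DS²] and I_D = (V_DD − V_DS)/R_D. Equating: 4.24 V_DS² − 20.34 V_DS + 8.61 = 0, giving V_DS = 0.469 V (the root below V_ov).
I_D = (8.61 − 0.469) / 2.57 = 3.17 mA.

I_D = 3.17 mA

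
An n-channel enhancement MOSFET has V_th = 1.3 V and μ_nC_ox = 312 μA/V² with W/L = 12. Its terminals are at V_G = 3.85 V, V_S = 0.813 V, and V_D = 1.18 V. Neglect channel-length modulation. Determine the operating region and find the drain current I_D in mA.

Triode; I_D = 2.13 mA

V_GS = V_G − V_S = 3.85 − 0.813 = 3.04 V; V_DS = V_D − V_S = 1.18 − 0.813 = 0.367 V.
k_n = μ_nC_ox · (W/L) = 3.744 mA/V².
V_ov = V_GS − V_th = 3.04 − 1.3 = 1.74 V.
Since V_DS = 0.367 V < V_ov = 1.74 V, the device is in the triode region.
I_D = k_n [V_ov · V_DS − ½ V_DS²] = 3.744 × [1.74 × 0.367 − 0.5 × 0.367²] = 2.13 mA.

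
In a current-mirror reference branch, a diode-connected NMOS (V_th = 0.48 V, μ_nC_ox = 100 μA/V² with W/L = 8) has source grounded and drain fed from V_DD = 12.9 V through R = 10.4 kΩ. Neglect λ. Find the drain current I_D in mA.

With gate tied to drain, V_GS = V_DS ≥ V_GS − V_th, so the device is in saturation.
k_n = μ_nC_ox · (W/L) = 0.8 mA/V².
KCL at the drain: ½ k_n (V_GS − V_th)² = (V_DD − V_GS)/R.
Let x = V_GS − 0.48. Then 4.16 x² + x − 12.42 = 0, giving x = 1.61 V (positive root), so V_GS = 2.09 V.
I_D = (V_DD − V_GS)/R = (12.9 − 2.09) / 10.4 = 1.04 mA.

I_D = 1.04 mA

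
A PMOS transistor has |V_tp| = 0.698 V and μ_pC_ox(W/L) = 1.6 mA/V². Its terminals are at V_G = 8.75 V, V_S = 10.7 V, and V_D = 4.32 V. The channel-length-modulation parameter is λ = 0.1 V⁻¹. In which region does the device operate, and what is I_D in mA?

Saturation; I_D = 2.05 mA

V_SG = V_S − V_G = 10.7 − 8.75 = 1.95 V; V_SD = V_S − V_D = 10.7 − 4.32 = 6.38 V.
V_ov = V_SG − |V_tp| = 1.95 − 0.698 = 1.25 V.
Since V_SD = 6.38 V ≥ V_ov = 1.25 V, the device is in saturation.
I_D = ½ k_p V_ov² (1 + λ V_SD) = 0.5 × 1.6 × 1.25² × (1 + 0.1 × 6.38) = 2.05 mA.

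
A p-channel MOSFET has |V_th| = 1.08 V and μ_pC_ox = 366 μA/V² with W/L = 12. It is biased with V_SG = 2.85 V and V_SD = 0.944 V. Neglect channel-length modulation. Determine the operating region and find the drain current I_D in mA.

Triode; I_D = 5.38 mA

k_p = μ_pC_ox · (W/L) = 4.392 mA/V².
V_ov = V_SG − |V_th| = 2.85 − 1.08 = 1.77 V.
Since V_SD = 0.944 V < V_ov = 1.77 V, the device is in the triode region.
I_D = k_p [V_ov · V_SD − ½ V_SD²] = 4.392 × [1.77 × 0.944 − 0.5 × 0.944²] = 5.38 mA.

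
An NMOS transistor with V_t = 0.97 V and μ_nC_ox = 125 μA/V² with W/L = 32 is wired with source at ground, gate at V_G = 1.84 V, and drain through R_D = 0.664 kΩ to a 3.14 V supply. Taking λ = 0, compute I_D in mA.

V_GS = V_G = 1.84 V, so V_ov = 1.84 − 0.97 = 0.87 V.
k_n = μ_nC_ox · (W/L) = 4 mA/V².
Assume saturation: I_D = ½ k_n V_ov² = 0.5 × 4 × 0.87² = 1.51 mA, giving V_DS = V_DD − I_D R_D = 3.14 − 1.51 × 0.664 = 2.13 V.
V_DS = 2.13 V ≥ V_ov = 0.87 V, confirming saturation.

I_D = 1.51 mA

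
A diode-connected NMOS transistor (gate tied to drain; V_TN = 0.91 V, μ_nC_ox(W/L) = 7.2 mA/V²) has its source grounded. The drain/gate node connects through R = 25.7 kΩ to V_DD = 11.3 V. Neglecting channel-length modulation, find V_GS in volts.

With gate tied to drain, V_GS = V_DS ≥ V_GS − V_TN, so the device is in saturation.
KCL at the drain: ½ k_n (V_GS − V_TN)² = (V_DD − V_GS)/R.
Let x = V_GS − 0.91. Then 92.5 x² + x − 10.39 = 0, giving x = 0.33 V (positive root), so V_GS = 1.24 V.
I_D = (V_DD − V_GS)/R = (11.3 − 1.24) / 25.7 = 0.391 mA.

V_GS = 1.24 V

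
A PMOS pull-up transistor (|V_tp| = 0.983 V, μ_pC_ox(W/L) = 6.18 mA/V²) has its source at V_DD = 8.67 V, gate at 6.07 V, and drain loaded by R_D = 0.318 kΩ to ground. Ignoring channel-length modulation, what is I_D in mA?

I_D = 8.08 mA

V_SG = V_DD − V_G = 8.67 − 6.07 = 2.6 V, so V_ov = 2.6 − 0.983 = 1.62 V.
Assume saturation: I_D = ½ k_p V_ov² = 0.5 × 6.18 × 1.62² = 8.08 mA, giving V_SD = V_DD − I_D R_D = 8.67 − 8.08 × 0.318 = 6.1 V.
V_SD = 6.1 V ≥ V_ov = 1.62 V, confirming saturation.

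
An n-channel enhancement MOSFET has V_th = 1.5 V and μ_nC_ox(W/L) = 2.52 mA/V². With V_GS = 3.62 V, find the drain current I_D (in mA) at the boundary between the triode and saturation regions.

At the boundary V_DS = V_ov = V_GS − V_th = 3.62 − 1.5 = 2.12 V.
I_D = ½ k_n V_ov² = 0.5 × 2.52 × 2.12² = 5.66 mA.

I_D = 5.66 mA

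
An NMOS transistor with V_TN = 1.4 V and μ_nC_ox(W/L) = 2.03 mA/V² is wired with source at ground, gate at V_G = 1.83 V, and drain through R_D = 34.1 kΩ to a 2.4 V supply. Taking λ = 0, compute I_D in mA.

V_GS = V_G = 1.83 V, so V_ov = 1.83 − 1.4 = 0.43 V.
Assume saturation: I_D = ½ k_n V_ov² = 0.5 × 2.03 × 0.43² = 0.188 mA, giving V_DS = V_DD − I_D R_D = 2.4 − 0.188 × 34.1 = -4 V.
But -4 V < V_ov = 0.43 V, so the device is actually in triode.
In triode I_D = k_n[V_ov V_DS − ½ V_DS²] and I_D = (V_DD − V_DS)/R_D. Equating: 34.6 V_DS² − 30.77 V_DS + 2.4 = 0, giving V_DS = 0.0864 V (the root below V_ov).
I_D = (2.4 − 0.0864) / 34.1 = 0.0678 mA.

I_D = 0.0678 mA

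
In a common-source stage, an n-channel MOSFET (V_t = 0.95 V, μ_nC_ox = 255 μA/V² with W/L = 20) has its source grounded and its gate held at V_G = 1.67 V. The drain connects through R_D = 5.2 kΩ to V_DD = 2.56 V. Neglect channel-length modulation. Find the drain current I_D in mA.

I_D = 0.465 mA

V_GS = V_G = 1.67 V, so V_ov = 1.67 − 0.95 = 0.72 V.
k_n = μ_nC_ox · (W/L) = 5.1 mA/V².
Assume saturation: I_D = ½ k_n V_ov² = 0.5 × 5.1 × 0.72² = 1.32 mA, giving V_DS = V_DD − I_D R_D = 2.56 − 1.32 × 5.2 = -4.31 V.
But -4.31 V < V_ov = 0.72 V, so the device is actually in triode.
In triode I_D = k_n[V_ov V_DS − ½ V_DS²] and I_D = (V_DD − V_DS)/R_D. Equating: 13.3 V_DS² − 20.09 V_DS + 2.56 = 0, giving V_DS = 0.14 V (the root below V_ov).
I_D = (2.56 − 0.14) / 5.2 = 0.465 mA.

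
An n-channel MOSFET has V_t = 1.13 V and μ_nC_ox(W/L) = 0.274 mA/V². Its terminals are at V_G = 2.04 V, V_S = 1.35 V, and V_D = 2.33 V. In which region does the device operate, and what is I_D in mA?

V_GS = V_G − V_S = 2.04 − 1.35 = 0.69 V; V_DS = V_D − V_S = 2.33 − 1.35 = 0.98 V.
V_GS = 0.69 V < V_t = 1.13 V, so the transistor is in cutoff.

Cutoff; I_D = 0 mA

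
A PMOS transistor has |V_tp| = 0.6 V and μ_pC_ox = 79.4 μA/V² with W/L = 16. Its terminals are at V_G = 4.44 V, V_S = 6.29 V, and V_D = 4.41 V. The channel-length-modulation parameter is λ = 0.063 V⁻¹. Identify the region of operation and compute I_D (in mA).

V_SG = V_S − V_G = 6.29 − 4.44 = 1.85 V; V_SD = V_S − V_D = 6.29 − 4.41 = 1.88 V.
k_p = μ_pC_ox · (W/L) = 1.27 mA/V².
V_ov = V_SG − |V_tp| = 1.85 − 0.6 = 1.25 V.
Since V_SD = 1.88 V ≥ V_ov = 1.25 V, the device is in saturation.
I_D = ½ k_p V_ov² (1 + λ V_SD) = 0.5 × 1.27 × 1.25² × (1 + 0.063 × 1.88) = 1.11 mA.

Saturation; I_D = 1.11 mA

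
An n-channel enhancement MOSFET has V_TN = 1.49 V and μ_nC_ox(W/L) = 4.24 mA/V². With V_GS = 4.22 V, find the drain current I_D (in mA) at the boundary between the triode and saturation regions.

I_D = 15.8 mA

At the boundary V_DS = V_ov = V_GS − V_TN = 4.22 − 1.49 = 2.73 V.
I_D = ½ k_n V_ov² = 0.5 × 4.24 × 2.73² = 15.8 mA.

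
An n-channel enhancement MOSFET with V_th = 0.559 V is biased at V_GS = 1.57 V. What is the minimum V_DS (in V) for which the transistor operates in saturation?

The boundary between triode and saturation is V_DS = V_GS − V_th = V_ov.
V_ov = 1.57 − 0.559 = 1.01 V.

V_DS,sat = 1.01 V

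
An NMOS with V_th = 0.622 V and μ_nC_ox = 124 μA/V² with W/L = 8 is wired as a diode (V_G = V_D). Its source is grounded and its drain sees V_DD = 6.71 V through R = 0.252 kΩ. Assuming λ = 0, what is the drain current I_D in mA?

I_D = 8.11 mA

With gate tied to drain, V_GS = V_DS ≥ V_GS − V_th, so the device is in saturation.
k_n = μ_nC_ox · (W/L) = 0.992 mA/V².
KCL at the drain: ½ k_n (V_GS − V_th)² = (V_DD − V_GS)/R.
Let x = V_GS − 0.622. Then 0.125 x² + x − 6.088 = 0, giving x = 4.04 V (positive root), so V_GS = 4.67 V.
I_D = (V_DD − V_GS)/R = (6.71 − 4.67) / 0.252 = 8.11 mA.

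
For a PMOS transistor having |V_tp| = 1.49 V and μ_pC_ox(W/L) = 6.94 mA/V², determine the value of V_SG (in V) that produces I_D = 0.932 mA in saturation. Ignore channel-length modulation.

In saturation I_D = ½ k_p (V_SG − |V_tp|)², so V_SG − |V_tp| = √(2 I_D / k_p) = √(2 × 0.932 / 6.94) = 0.518 V.
V_SG = 1.49 + 0.518 = 2.01 V.

V_SG = 2.01 V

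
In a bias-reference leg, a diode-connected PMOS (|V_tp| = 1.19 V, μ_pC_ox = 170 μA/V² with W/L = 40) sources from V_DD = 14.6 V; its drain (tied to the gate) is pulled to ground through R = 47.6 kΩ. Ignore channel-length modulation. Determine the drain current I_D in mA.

With gate tied to drain, V_SG = V_SD ≥ V_SG − |V_tp|, so the device is in saturation.
k_p = μ_pC_ox · (W/L) = 6.8 mA/V².
KCL at the drain: ½ k_p (V_SG − |V_tp|)² = (V_DD − V_SG)/R.
Let x = V_SG − 1.19. Then 162 x² + x − 13.41 = 0, giving x = 0.285 V (positive root), so V_SG = 1.47 V.
I_D = (V_DD − V_SG)/R = (14.6 − 1.47) / 47.6 = 0.276 mA.

I_D = 0.276 mA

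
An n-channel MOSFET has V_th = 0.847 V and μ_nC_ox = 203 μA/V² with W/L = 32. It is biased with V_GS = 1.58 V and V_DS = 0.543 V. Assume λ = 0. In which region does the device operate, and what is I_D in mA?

Triode; I_D = 1.63 mA

k_n = μ_nC_ox · (W/L) = 6.496 mA/V².
V_ov = V_GS − V_th = 1.58 − 0.847 = 0.733 V.
Since V_DS = 0.543 V < V_ov = 0.733 V, the device is in the triode region.
I_D = k_n [V_ov · V_DS − ½ V_DS²] = 6.496 × [0.733 × 0.543 − 0.5 × 0.543²] = 1.63 mA.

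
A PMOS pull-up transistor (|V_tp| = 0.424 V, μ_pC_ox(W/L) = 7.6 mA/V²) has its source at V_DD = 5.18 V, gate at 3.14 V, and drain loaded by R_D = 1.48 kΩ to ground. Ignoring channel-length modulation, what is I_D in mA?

V_SG = V_DD − V_G = 5.18 − 3.14 = 2.04 V, so V_ov = 2.04 − 0.424 = 1.62 V.
Assume saturation: I_D = ½ k_p V_ov² = 0.5 × 7.6 × 1.62² = 9.92 mA, giving V_SD = V_DD − I_D R_D = 5.18 − 9.92 × 1.48 = -9.51 V.
But -9.51 V < V_ov = 1.62 V, so the device is actually in triode.
In triode I_D = k_p[V_ov V_SD − ½ V_SD²] and I_D = (V_DD − V_SD)/R_D. Equating: 5.62 V_SD² − 19.18 V_SD + 5.18 = 0, giving V_SD = 0.296 V (the root below V_ov).
I_D = (5.18 − 0.296) / 1.48 = 3.3 mA.

I_D = 3.30 mA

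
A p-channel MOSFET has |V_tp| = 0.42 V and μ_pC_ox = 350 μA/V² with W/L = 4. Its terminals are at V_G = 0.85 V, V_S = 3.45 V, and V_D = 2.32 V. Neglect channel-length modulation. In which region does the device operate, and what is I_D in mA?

Triode; I_D = 2.55 mA

V_SG = V_S − V_G = 3.45 − 0.85 = 2.6 V; V_SD = V_S − V_D = 3.45 − 2.32 = 1.13 V.
k_p = μ_pC_ox · (W/L) = 1.4 mA/V².
V_ov = V_SG − |V_tp| = 2.6 − 0.42 = 2.18 V.
Since V_SD = 1.13 V < V_ov = 2.18 V, the device is in the triode region.
I_D = k_p [V_ov · V_SD − ½ V_SD²] = 1.4 × [2.18 × 1.13 − 0.5 × 1.13²] = 2.55 mA.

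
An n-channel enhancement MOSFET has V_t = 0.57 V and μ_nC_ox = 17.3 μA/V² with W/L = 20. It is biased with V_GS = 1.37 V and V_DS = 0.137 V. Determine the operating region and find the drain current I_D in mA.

Triode; I_D = 0.0347 mA

k_n = μ_nC_ox · (W/L) = 0.346 mA/V².
V_ov = V_GS − V_t = 1.37 − 0.57 = 0.8 V.
Since V_DS = 0.137 V < V_ov = 0.8 V, the device is in the triode region.
I_D = k_n [V_ov · V_DS − ½ V_DS²] = 0.346 × [0.8 × 0.137 − 0.5 × 0.137²] = 0.0347 mA.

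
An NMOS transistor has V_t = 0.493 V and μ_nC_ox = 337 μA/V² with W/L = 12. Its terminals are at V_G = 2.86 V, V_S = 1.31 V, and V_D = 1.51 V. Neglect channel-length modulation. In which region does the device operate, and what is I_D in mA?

Triode; I_D = 0.774 mA

V_GS = V_G − V_S = 2.86 − 1.31 = 1.55 V; V_DS = V_D − V_S = 1.51 − 1.31 = 0.2 V.
k_n = μ_nC_ox · (W/L) = 4.044 mA/V².
V_ov = V_GS − V_t = 1.55 − 0.493 = 1.06 V.
Since V_DS = 0.2 V < V_ov = 1.06 V, the device is in the triode region.
I_D = k_n [V_ov · V_DS − ½ V_DS²] = 4.044 × [1.06 × 0.2 − 0.5 × 0.2²] = 0.774 mA.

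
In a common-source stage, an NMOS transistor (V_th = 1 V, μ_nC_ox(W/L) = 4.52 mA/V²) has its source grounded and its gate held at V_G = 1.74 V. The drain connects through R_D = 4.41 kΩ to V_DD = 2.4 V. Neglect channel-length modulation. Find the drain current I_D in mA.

V_GS = V_G = 1.74 V, so V_ov = 1.74 − 1 = 0.74 V.
Assume saturation: I_D = ½ k_n V_ov² = 0.5 × 4.52 × 0.74² = 1.24 mA, giving V_DS = V_DD − I_D R_D = 2.4 − 1.24 × 4.41 = -3.06 V.
But -3.06 V < V_ov = 0.74 V, so the device is actually in triode.
In triode I_D = k_n[V_ov V_DS − ½ V_DS²] and I_D = (V_DD − V_DS)/R_D. Equating: 9.97 V_DS² − 15.75 V_DS + 2.4 = 0, giving V_DS = 0.171 V (the root below V_ov).
I_D = (2.4 − 0.171) / 4.41 = 0.505 mA.

I_D = 0.505 mA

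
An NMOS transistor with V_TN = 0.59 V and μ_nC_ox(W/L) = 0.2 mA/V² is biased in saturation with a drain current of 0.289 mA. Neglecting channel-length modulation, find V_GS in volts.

V_GS = 2.29 V

In saturation I_D = ½ k_n (V_GS − V_TN)², so V_GS − V_TN = √(2 I_D / k_n) = √(2 × 0.289 / 0.2) = 1.7 V.
V_GS = 0.59 + 1.7 = 2.29 V.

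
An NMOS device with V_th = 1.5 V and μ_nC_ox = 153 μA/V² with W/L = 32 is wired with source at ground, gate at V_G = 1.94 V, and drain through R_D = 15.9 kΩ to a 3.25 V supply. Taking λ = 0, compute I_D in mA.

V_GS = V_G = 1.94 V, so V_ov = 1.94 − 1.5 = 0.44 V.
k_n = μ_nC_ox · (W/L) = 4.896 mA/V².
Assume saturation: I_D = ½ k_n V_ov² = 0.5 × 4.896 × 0.44² = 0.474 mA, giving V_DS = V_DD − I_D R_D = 3.25 − 0.474 × 15.9 = -4.29 V.
But -4.29 V < V_ov = 0.44 V, so the device is actually in triode.
In triode I_D = k_n[V_ov V_DS − ½ V_DS²] and I_D = (V_DD − V_DS)/R_D. Equating: 38.9 V_DS² − 35.25 V_DS + 3.25 = 0, giving V_DS = 0.104 V (the root below V_ov).
I_D = (3.25 − 0.104) / 15.9 = 0.198 mA.

I_D = 0.198 mA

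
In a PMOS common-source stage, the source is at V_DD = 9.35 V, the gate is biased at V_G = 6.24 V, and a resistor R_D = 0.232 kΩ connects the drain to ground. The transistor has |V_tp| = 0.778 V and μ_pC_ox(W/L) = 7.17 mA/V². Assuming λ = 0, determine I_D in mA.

I_D = 19.5 mA

V_SG = V_DD − V_G = 9.35 − 6.24 = 3.11 V, so V_ov = 3.11 − 0.778 = 2.33 V.
Assume saturation: I_D = ½ k_p V_ov² = 0.5 × 7.17 × 2.33² = 19.5 mA, giving V_SD = V_DD − I_D R_D = 9.35 − 19.5 × 0.232 = 4.83 V.
V_SD = 4.83 V ≥ V_ov = 2.33 V, confirming saturation.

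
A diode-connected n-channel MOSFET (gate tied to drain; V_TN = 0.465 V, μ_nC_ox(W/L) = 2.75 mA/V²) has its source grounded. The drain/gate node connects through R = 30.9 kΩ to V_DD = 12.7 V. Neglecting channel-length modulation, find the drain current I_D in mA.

With gate tied to drain, V_GS = V_DS ≥ V_GS − V_TN, so the device is in saturation.
KCL at the drain: ½ k_n (V_GS − V_TN)² = (V_DD − V_GS)/R.
Let x = V_GS − 0.465. Then 42.5 x² + x − 12.23 = 0, giving x = 0.525 V (positive root), so V_GS = 0.99 V.
I_D = (V_DD − V_GS)/R = (12.7 − 0.99) / 30.9 = 0.379 mA.

I_D = 0.379 mA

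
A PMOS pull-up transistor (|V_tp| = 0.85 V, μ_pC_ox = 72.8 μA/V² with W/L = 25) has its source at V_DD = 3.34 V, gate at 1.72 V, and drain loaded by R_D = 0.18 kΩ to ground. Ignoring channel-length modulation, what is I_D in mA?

I_D = 0.540 mA

V_SG = V_DD − V_G = 3.34 − 1.72 = 1.62 V, so V_ov = 1.62 − 0.85 = 0.77 V.
k_p = μ_pC_ox · (W/L) = 1.82 mA/V².
Assume saturation: I_D = ½ k_p V_ov² = 0.5 × 1.82 × 0.77² = 0.54 mA, giving V_SD = V_DD − I_D R_D = 3.34 − 0.54 × 0.18 = 3.24 V.
V_SD = 3.24 V ≥ V_ov = 0.77 V, confirming saturation.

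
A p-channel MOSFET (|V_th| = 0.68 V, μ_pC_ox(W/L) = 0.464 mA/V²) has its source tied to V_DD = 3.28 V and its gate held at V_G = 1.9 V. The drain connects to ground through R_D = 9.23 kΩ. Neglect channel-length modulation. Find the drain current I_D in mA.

V_SG = V_DD − V_G = 3.28 − 1.9 = 1.38 V, so V_ov = 1.38 − 0.68 = 0.7 V.
Assume saturation: I_D = ½ k_p V_ov² = 0.5 × 0.464 × 0.7² = 0.114 mA, giving V_SD = V_DD − I_D R_D = 3.28 − 0.114 × 9.23 = 2.23 V.
V_SD = 2.23 V ≥ V_ov = 0.7 V, confirming saturation.

I_D = 0.114 mA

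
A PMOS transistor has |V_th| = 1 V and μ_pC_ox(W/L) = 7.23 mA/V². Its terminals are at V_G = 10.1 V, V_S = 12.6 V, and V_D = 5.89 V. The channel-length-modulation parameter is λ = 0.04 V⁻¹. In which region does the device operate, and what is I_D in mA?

Saturation; I_D = 10.3 mA

V_SG = V_S − V_G = 12.6 − 10.1 = 2.5 V; V_SD = V_S − V_D = 12.6 − 5.89 = 6.71 V.
V_ov = V_SG − |V_th| = 2.5 − 1 = 1.5 V.
Since V_SD = 6.71 V ≥ V_ov = 1.5 V, the device is in saturation.
I_D = ½ k_p V_ov² (1 + λ V_SD) = 0.5 × 7.23 × 1.5² × (1 + 0.04 × 6.71) = 10.3 mA.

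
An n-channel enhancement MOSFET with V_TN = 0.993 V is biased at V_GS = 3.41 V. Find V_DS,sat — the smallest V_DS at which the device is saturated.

The boundary between triode and saturation is V_DS = V_GS − V_TN = V_ov.
V_ov = 3.41 − 0.993 = 2.42 V.

V_DS,sat = 2.42 V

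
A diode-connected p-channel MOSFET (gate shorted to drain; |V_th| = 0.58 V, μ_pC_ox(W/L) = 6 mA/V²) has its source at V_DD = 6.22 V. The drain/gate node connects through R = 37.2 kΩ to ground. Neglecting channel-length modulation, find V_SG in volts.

With gate tied to drain, V_SG = V_SD ≥ V_SG − |V_th|, so the device is in saturation.
KCL at the drain: ½ k_p (V_SG − |V_th|)² = (V_DD − V_SG)/R.
Let x = V_SG − 0.58. Then 112 x² + x − 5.64 = 0, giving x = 0.22 V (positive root), so V_SG = 0.8 V.
I_D = (V_DD − V_SG)/R = (6.22 − 0.8) / 37.2 = 0.146 mA.

V_SG = 0.800 V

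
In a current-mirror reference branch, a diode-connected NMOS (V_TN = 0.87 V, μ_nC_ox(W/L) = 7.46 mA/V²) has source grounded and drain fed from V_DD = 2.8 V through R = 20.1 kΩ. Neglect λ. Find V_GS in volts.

With gate tied to drain, V_GS = V_DS ≥ V_GS − V_TN, so the device is in saturation.
KCL at the drain: ½ k_n (V_GS − V_TN)² = (V_DD − V_GS)/R.
Let x = V_GS − 0.87. Then 75 x² + x − 1.93 = 0, giving x = 0.154 V (positive root), so V_GS = 1.02 V.
I_D = (V_DD − V_GS)/R = (2.8 − 1.02) / 20.1 = 0.0884 mA.

V_GS = 1.02 V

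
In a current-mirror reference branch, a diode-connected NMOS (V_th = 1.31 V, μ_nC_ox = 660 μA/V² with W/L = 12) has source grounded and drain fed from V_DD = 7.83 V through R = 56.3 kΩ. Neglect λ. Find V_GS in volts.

V_GS = 1.48 V

With gate tied to drain, V_GS = V_DS ≥ V_GS − V_th, so the device is in saturation.
k_n = μ_nC_ox · (W/L) = 7.92 mA/V².
KCL at the drain: ½ k_n (V_GS − V_th)² = (V_DD − V_GS)/R.
Let x = V_GS − 1.31. Then 223 x² + x − 6.52 = 0, giving x = 0.169 V (positive root), so V_GS = 1.48 V.
I_D = (V_DD − V_GS)/R = (7.83 − 1.48) / 56.3 = 0.113 mA.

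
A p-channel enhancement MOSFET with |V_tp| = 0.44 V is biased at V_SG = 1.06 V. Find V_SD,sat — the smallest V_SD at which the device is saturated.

V_SD,sat = 0.620 V

The boundary between triode and saturation is V_SD = V_SG − |V_tp| = V_ov.
V_ov = 1.06 − 0.44 = 0.62 V.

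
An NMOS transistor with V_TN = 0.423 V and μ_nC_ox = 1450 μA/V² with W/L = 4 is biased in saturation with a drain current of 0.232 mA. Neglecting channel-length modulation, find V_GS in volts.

k_n = μ_nC_ox · (W/L) = 5.8 mA/V².
In saturation I_D = ½ k_n (V_GS − V_TN)², so V_GS − V_TN = √(2 I_D / k_n) = √(2 × 0.232 / 5.8) = 0.283 V.
V_GS = 0.423 + 0.283 = 0.706 V.

V_GS = 0.706 V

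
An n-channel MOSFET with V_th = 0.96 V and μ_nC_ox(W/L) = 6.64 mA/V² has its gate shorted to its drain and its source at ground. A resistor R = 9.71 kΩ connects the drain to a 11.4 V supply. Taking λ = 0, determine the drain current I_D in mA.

I_D = 1.02 mA

With gate tied to drain, V_GS = V_DS ≥ V_GS − V_th, so the device is in saturation.
KCL at the drain: ½ k_n (V_GS − V_th)² = (V_DD − V_GS)/R.
Let x = V_GS − 0.96. Then 32.2 x² + x − 10.44 = 0, giving x = 0.554 V (positive root), so V_GS = 1.51 V.
I_D = (V_DD − V_GS)/R = (11.4 − 1.51) / 9.71 = 1.02 mA.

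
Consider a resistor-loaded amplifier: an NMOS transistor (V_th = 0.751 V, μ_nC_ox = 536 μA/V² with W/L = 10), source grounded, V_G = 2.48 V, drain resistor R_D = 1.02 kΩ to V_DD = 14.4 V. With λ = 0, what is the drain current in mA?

I_D = 8.01 mA

V_GS = V_G = 2.48 V, so V_ov = 2.48 − 0.751 = 1.73 V.
k_n = μ_nC_ox · (W/L) = 5.36 mA/V².
Assume saturation: I_D = ½ k_n V_ov² = 0.5 × 5.36 × 1.73² = 8.01 mA, giving V_DS = V_DD − I_D R_D = 14.4 − 8.01 × 1.02 = 6.23 V.
V_DS = 6.23 V ≥ V_ov = 1.73 V, confirming saturation.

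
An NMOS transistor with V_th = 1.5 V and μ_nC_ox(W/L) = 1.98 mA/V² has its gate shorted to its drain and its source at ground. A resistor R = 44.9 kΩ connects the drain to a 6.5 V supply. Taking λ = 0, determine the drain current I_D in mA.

With gate tied to drain, V_GS = V_DS ≥ V_GS − V_th, so the device is in saturation.
KCL at the drain: ½ k_n (V_GS − V_th)² = (V_DD − V_GS)/R.
Let x = V_GS − 1.5. Then 44.5 x² + x − 5 = 0, giving x = 0.324 V (positive root), so V_GS = 1.82 V.
I_D = (V_DD − V_GS)/R = (6.5 − 1.82) / 44.9 = 0.104 mA.

I_D = 0.104 mA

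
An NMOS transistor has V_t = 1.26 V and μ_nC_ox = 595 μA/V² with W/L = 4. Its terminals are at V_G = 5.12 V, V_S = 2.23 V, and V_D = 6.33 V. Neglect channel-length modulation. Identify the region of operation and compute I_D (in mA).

V_GS = V_G − V_S = 5.12 − 2.23 = 2.89 V; V_DS = V_D − V_S = 6.33 − 2.23 = 4.1 V.
k_n = μ_nC_ox · (W/L) = 2.38 mA/V².
V_ov = V_GS − V_t = 2.89 − 1.26 = 1.63 V.
Since V_DS = 4.1 V ≥ V_ov = 1.63 V, the device is in saturation.
I_D = ½ k_n V_ov² = 0.5 × 2.38 × 1.63² = 3.16 mA.

Saturation; I_D = 3.16 mA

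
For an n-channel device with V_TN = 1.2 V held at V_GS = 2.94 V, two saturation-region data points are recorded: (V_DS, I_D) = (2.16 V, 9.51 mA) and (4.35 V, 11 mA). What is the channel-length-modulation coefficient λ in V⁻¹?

λ = 0.0846 V⁻¹

With V_GS fixed, I_D ∝ (1 + λ V_DS) in saturation, so I_D2/I_D1 = (1 + λ V_DS2)/(1 + λ V_DS1).
11/9.51 = 1.157 = (1 + 4.35 λ)/(1 + 2.16 λ).
Solving: λ (I_D1 V_DS2 − I_D2 V_DS1) = I_D2 − I_D1, so λ = (11 − 9.51) / (9.51 × 4.35 − 11 × 2.16) = 1.49 / 17.6 = 0.0846 V⁻¹.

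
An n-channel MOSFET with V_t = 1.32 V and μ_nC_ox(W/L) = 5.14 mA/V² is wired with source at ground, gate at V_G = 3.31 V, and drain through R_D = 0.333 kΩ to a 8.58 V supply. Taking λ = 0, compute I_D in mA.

V_GS = V_G = 3.31 V, so V_ov = 3.31 − 1.32 = 1.99 V.
Assume saturation: I_D = ½ k_n V_ov² = 0.5 × 5.14 × 1.99² = 10.2 mA, giving V_DS = V_DD − I_D R_D = 8.58 − 10.2 × 0.333 = 5.19 V.
V_DS = 5.19 V ≥ V_ov = 1.99 V, confirming saturation.

I_D = 10.2 mA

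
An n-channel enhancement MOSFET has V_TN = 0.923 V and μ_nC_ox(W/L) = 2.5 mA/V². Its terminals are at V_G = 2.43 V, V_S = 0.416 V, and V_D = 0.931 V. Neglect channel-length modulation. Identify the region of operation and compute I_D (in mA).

Triode; I_D = 1.07 mA

V_GS = V_G − V_S = 2.43 − 0.416 = 2.01 V; V_DS = V_D − V_S = 0.931 − 0.416 = 0.515 V.
V_ov = V_GS − V_TN = 2.01 − 0.923 = 1.09 V.
Since V_DS = 0.515 V < V_ov = 1.09 V, the device is in the triode region.
I_D = k_n [V_ov · V_DS − ½ V_DS²] = 2.5 × [1.09 × 0.515 − 0.5 × 0.515²] = 1.07 mA.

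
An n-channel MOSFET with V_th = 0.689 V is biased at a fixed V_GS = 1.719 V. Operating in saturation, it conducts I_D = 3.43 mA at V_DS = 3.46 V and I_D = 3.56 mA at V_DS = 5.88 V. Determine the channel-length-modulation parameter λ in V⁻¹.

With V_GS fixed, I_D ∝ (1 + λ V_DS) in saturation, so I_D2/I_D1 = (1 + λ V_DS2)/(1 + λ V_DS1).
3.56/3.43 = 1.038 = (1 + 5.88 λ)/(1 + 3.46 λ).
Solving: λ (I_D1 V_DS2 − I_D2 V_DS1) = I_D2 − I_D1, so λ = (3.56 − 3.43) / (3.43 × 5.88 − 3.56 × 3.46) = 0.13 / 7.85 = 0.0166 V⁻¹.

λ = 0.0166 V⁻¹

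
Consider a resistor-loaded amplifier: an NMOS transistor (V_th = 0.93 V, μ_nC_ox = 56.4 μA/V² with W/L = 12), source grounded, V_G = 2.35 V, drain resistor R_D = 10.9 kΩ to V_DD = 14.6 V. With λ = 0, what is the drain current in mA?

I_D = 0.682 mA

V_GS = V_G = 2.35 V, so V_ov = 2.35 − 0.93 = 1.42 V.
k_n = μ_nC_ox · (W/L) = 0.6768 mA/V².
Assume saturation: I_D = ½ k_n V_ov² = 0.5 × 0.6768 × 1.42² = 0.682 mA, giving V_DS = V_DD − I_D R_D = 14.6 − 0.682 × 10.9 = 7.16 V.
V_DS = 7.16 V ≥ V_ov = 1.42 V, confirming saturation.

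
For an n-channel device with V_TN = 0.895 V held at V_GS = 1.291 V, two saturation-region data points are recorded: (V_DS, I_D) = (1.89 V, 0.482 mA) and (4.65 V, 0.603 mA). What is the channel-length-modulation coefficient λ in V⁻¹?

λ = 0.110 V⁻¹

With V_GS fixed, I_D ∝ (1 + λ V_DS) in saturation, so I_D2/I_D1 = (1 + λ V_DS2)/(1 + λ V_DS1).
0.603/0.482 = 1.251 = (1 + 4.65 λ)/(1 + 1.89 λ).
Solving: λ (I_D1 V_DS2 − I_D2 V_DS1) = I_D2 − I_D1, so λ = (0.603 − 0.482) / (0.482 × 4.65 − 0.603 × 1.89) = 0.121 / 1.1 = 0.11 V⁻¹.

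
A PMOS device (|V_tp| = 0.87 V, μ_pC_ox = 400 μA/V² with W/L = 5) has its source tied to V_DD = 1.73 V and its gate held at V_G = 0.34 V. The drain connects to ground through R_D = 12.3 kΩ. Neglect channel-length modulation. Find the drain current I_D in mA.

V_SG = V_DD − V_G = 1.73 − 0.34 = 1.39 V, so V_ov = 1.39 − 0.87 = 0.52 V.
k_p = μ_pC_ox · (W/L) = 2 mA/V².
Assume saturation: I_D = ½ k_p V_ov² = 0.5 × 2 × 0.52² = 0.27 mA, giving V_SD = V_DD − I_D R_D = 1.73 − 0.27 × 12.3 = -1.6 V.
But -1.6 V < V_ov = 0.52 V, so the device is actually in triode.
In triode I_D = k_p[V_ov V_SD − ½ V_SD²] and I_D = (V_DD − V_SD)/R_D. Equating: 12.3 V_SD² − 13.79 V_SD + 1.73 = 0, giving V_SD = 0.144 V (the root below V_ov).
I_D = (1.73 − 0.144) / 12.3 = 0.129 mA.

I_D = 0.129 mA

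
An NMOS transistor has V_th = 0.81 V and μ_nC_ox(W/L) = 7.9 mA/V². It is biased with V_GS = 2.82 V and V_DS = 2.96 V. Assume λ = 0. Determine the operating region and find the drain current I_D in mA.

Saturation; I_D = 16.0 mA

V_ov = V_GS − V_th = 2.82 − 0.81 = 2.01 V.
Since V_DS = 2.96 V ≥ V_ov = 2.01 V, the device is in saturation.
I_D = ½ k_n V_ov² = 0.5 × 7.9 × 2.01² = 16 mA.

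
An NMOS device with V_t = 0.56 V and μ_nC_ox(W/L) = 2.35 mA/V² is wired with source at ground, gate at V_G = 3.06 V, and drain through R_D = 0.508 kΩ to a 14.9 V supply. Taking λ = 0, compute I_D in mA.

I_D = 7.34 mA

V_GS = V_G = 3.06 V, so V_ov = 3.06 − 0.56 = 2.5 V.
Assume saturation: I_D = ½ k_n V_ov² = 0.5 × 2.35 × 2.5² = 7.34 mA, giving V_DS = V_DD − I_D R_D = 14.9 − 7.34 × 0.508 = 11.2 V.
V_DS = 11.2 V ≥ V_ov = 2.5 V, confirming saturation.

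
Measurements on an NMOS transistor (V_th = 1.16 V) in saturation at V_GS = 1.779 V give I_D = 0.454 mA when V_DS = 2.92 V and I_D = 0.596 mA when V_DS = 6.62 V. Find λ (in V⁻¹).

λ = 0.112 V⁻¹

With V_GS fixed, I_D ∝ (1 + λ V_DS) in saturation, so I_D2/I_D1 = (1 + λ V_DS2)/(1 + λ V_DS1).
0.596/0.454 = 1.313 = (1 + 6.62 λ)/(1 + 2.92 λ).
Solving: λ (I_D1 V_DS2 − I_D2 V_DS1) = I_D2 − I_D1, so λ = (0.596 − 0.454) / (0.454 × 6.62 − 0.596 × 2.92) = 0.142 / 1.27 = 0.112 V⁻¹.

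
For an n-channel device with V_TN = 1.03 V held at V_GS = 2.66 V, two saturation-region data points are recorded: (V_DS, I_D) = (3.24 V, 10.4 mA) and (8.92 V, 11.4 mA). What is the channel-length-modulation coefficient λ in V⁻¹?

λ = 0.0179 V⁻¹

With V_GS fixed, I_D ∝ (1 + λ V_DS) in saturation, so I_D2/I_D1 = (1 + λ V_DS2)/(1 + λ V_DS1).
11.4/10.4 = 1.096 = (1 + 8.92 λ)/(1 + 3.24 λ).
Solving: λ (I_D1 V_DS2 − I_D2 V_DS1) = I_D2 − I_D1, so λ = (11.4 − 10.4) / (10.4 × 8.92 − 11.4 × 3.24) = 1 / 55.8 = 0.0179 V⁻¹.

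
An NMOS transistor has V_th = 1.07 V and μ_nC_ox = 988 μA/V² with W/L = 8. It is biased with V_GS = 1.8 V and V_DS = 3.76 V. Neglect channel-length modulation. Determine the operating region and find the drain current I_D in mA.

k_n = μ_nC_ox · (W/L) = 7.904 mA/V².
V_ov = V_GS − V_th = 1.8 − 1.07 = 0.73 V.
Since V_DS = 3.76 V ≥ V_ov = 0.73 V, the device is in saturation.
I_D = ½ k_n V_ov² = 0.5 × 7.904 × 0.73² = 2.11 mA.

Saturation; I_D = 2.11 mA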